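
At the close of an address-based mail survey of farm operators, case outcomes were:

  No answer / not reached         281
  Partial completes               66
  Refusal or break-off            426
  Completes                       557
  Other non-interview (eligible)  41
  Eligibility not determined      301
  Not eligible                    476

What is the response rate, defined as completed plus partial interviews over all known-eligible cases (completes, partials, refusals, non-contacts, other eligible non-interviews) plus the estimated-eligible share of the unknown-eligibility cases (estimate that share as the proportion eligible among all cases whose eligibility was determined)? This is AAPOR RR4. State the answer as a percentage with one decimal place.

39.1%

Num → 557 + 66 = 623
Known eligible → 557 + 66 + 426 + 281 + 41 = 1371
e = 1371 / (1371 + 476) = 1371 / 1847 = 0.7423
Eligible share of unknowns → 0.7423 × 301 = 223.43
Base → 1371 + 223.43 = 1594.43
RR4 = 623 / 1594.43 = 0.3907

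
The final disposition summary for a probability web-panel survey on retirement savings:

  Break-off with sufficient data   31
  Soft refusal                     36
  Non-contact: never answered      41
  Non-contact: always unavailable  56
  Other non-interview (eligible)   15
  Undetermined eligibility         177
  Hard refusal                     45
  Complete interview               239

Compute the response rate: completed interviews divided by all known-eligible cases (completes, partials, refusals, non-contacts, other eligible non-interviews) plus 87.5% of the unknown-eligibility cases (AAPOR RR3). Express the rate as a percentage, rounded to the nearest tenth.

38.7%

Declined to participate = 45 + 36 = 81
Never reached = 41 + 56 = 97
Numerator → 239
Known eligible → 239 + 31 + 81 + 97 + 15 = 463
Estimated eligible among unknowns → 0.8750 × 177 = 154.88
Denominator → 463 + 154.88 = 617.88
RR3 = 239 / 617.88 = 0.3868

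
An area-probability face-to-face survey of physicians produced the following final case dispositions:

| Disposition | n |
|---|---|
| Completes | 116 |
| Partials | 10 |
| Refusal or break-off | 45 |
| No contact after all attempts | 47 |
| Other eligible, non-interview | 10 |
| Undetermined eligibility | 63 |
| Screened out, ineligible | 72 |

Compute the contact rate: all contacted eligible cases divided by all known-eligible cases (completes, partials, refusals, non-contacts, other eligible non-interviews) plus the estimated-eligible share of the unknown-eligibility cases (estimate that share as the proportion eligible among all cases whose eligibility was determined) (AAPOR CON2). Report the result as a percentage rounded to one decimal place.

65.6%

Numerator: 116 + 10 + 45 + 10 = 181
Eligible (known): 116 + 10 + 45 + 47 + 10 = 228
e = 228 / (228 + 72) = 228 / 300 = 0.7600
Eligible share of unknowns: 0.7600 × 63 = 47.88
Denominator: 228 + 47.88 = 275.88
CON2 = 181 / 275.88 = 0.6561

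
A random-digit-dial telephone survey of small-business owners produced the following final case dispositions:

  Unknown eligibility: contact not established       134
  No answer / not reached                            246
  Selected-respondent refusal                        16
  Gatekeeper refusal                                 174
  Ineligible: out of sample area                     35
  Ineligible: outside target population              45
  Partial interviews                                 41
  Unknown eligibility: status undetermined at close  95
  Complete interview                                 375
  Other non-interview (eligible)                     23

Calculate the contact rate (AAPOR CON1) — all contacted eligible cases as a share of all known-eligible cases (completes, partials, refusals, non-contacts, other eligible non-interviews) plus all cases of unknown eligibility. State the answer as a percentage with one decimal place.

57.0%

Declined to participate = 174 + 16 = 190
Unknown if eligible = 134 + 95 = 229
Not eligible = 45 + 35 = 80
Num = 375 + 41 + 190 + 23 = 629
Denom = 375 + 41 + 190 + 246 + 23 + 229 = 1104
CON1 = 629 / 1104 = 0.5697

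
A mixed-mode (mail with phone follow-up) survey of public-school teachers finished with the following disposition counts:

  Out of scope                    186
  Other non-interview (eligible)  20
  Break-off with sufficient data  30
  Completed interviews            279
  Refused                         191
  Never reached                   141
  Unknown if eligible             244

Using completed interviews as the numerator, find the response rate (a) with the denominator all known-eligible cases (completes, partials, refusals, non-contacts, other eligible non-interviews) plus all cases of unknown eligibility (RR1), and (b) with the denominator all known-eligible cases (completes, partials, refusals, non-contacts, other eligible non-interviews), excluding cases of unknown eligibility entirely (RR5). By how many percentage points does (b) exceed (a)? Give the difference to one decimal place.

Num = 279
Base = 279 + 30 + 191 + 141 + 20 + 244 = 905
RR1 = 279 / 905 = 0.3083
Base = 279 + 30 + 191 + 141 + 20 = 661
RR5 = 279 / 661 = 0.4221
Difference = 42.21 − 30.83 = 11.38 percentage points

11.4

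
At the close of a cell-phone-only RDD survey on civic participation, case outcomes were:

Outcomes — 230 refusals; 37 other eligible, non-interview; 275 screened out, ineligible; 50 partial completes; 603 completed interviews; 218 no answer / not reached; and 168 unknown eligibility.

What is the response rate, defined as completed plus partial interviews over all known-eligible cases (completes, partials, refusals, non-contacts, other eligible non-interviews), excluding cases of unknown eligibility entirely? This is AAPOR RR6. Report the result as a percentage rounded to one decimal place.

57.4%

Numerator → 603 + 50 = 653
Base → 603 + 50 + 230 + 218 + 37 = 1138
RR6 = 653 / 1138 = 0.5738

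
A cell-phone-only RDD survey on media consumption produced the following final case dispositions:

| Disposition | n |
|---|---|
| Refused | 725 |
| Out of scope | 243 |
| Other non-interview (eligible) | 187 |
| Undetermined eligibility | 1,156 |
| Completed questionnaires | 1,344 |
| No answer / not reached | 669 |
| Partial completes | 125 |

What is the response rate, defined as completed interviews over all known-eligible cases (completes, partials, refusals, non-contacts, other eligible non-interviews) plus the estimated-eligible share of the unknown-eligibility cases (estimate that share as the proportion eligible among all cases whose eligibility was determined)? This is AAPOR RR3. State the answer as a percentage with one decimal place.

Numerator = 1344
Determined eligible = 1344 + 125 + 725 + 669 + 187 = 3050
e = 3050 / (3050 + 243) = 3050 / 3293 = 0.9262
Eligible share of unknowns = 0.9262 × 1156 = 1070.69
Base = 3050 + 1070.69 = 4120.69
RR3 = 1344 / 4120.69 = 0.3262

32.6%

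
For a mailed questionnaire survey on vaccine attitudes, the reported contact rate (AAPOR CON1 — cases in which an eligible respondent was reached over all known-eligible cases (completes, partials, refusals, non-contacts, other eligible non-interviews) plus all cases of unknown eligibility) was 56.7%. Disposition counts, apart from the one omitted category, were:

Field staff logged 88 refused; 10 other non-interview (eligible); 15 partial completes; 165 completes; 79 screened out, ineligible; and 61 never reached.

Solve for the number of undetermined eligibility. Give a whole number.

Top → 165 + 15 + 88 + 10 = 278
CON1 = 278 / D = 0.567
D = 278 / 0.567 = 490.3
Rest of base = 339
undetermined eligibility = 490.3 − 339 ≈ 151

151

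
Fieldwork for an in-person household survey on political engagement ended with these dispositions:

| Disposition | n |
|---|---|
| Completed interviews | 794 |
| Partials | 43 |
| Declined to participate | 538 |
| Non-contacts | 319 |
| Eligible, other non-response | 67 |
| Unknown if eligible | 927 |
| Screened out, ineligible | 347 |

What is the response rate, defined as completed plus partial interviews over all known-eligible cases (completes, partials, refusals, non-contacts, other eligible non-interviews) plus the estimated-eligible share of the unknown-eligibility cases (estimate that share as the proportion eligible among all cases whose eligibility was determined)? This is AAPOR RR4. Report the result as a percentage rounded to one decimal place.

33.0%

Num → 794 + 43 = 837
Eligible (known) → 794 + 43 + 538 + 319 + 67 = 1761
e = 1761 / (1761 + 347) = 1761 / 2108 = 0.8354
e × U → 0.8354 × 927 = 774.42
Denom → 1761 + 774.42 = 2535.42
RR4 = 837 / 2535.42 = 0.3301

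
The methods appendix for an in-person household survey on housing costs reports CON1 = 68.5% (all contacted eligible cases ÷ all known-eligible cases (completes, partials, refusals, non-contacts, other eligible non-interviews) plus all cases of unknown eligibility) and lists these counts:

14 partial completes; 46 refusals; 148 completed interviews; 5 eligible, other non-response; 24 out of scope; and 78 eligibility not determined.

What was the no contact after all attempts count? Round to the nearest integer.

20

Top → 148 + 14 + 46 + 5 = 213
CON1 = 213 / D = 0.685
D = 213 / 0.685 = 310.9
Rest of base = 291
no contact after all attempts = 310.9 − 291 ≈ 20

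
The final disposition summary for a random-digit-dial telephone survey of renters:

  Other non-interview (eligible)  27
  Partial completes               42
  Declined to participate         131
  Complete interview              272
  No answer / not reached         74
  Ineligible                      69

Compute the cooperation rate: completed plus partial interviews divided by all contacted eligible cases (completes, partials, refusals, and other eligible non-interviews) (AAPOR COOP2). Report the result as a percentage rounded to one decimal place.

66.5%

Num: 272 + 42 = 314
Base: 272 + 42 + 131 + 27 = 472
COOP2 = 314 / 472 = 0.6653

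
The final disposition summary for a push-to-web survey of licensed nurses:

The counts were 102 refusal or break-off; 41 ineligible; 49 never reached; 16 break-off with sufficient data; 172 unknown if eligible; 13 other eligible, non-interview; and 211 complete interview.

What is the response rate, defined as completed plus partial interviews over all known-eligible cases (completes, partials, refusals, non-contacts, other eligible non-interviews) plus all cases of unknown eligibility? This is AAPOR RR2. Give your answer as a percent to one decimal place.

40.3%

Top: 211 + 16 = 227
Denom: 211 + 16 + 102 + 49 + 13 + 172 = 563
RR2 = 227 / 563 = 0.4032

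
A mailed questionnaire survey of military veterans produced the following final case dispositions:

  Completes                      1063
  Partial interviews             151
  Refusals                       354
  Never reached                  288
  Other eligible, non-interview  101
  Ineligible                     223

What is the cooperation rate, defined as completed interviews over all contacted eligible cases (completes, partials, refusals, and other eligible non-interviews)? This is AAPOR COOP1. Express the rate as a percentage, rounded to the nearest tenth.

63.7%

Numerator = 1063
Base = 1063 + 151 + 354 + 101 = 1669
COOP1 = 1063 / 1669 = 0.6369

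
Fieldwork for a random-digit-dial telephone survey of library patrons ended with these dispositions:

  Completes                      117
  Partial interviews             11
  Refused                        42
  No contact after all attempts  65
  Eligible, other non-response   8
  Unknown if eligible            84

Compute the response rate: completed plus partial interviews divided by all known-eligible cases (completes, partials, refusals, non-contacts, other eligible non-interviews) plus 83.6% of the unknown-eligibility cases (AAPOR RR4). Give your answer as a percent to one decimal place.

40.9%

Top: 117 + 11 = 128
Known eligible: 117 + 11 + 42 + 65 + 8 = 243
Eligible share of unknowns: 0.8360 × 84 = 70.22
Denominator: 243 + 70.22 = 313.22
RR4 = 128 / 313.22 = 0.4087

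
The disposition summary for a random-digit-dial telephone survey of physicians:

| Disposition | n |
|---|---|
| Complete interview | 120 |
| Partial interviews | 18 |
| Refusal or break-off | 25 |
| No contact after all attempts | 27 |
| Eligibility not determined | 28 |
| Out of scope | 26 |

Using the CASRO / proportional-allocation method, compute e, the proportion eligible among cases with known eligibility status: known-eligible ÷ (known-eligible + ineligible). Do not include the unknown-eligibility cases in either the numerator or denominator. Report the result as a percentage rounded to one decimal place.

88.0%

Known eligible: 120 + 18 + 25 + 27 = 190
e = 190 / (190 + 26) = 190 / 216 = 0.8796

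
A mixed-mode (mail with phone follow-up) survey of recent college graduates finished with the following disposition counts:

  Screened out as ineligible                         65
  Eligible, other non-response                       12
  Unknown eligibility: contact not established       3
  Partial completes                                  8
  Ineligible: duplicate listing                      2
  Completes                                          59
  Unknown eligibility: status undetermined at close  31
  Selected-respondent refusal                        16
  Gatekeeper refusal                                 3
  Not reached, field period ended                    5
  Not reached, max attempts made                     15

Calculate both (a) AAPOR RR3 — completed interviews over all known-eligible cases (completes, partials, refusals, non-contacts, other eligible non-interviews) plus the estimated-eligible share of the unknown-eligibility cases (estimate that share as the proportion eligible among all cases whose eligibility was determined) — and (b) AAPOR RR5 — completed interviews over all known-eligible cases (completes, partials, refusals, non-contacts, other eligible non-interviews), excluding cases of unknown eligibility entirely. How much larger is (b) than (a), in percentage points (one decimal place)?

7.8

Refusal or break-off = 3 + 16 = 19
No answer / not reached = 5 + 15 = 20
Undetermined eligibility = 3 + 31 = 34
Not eligible = 65 + 2 = 67
Numerator → 59
Determined eligible → 59 + 8 + 19 + 20 + 12 = 118
e = 118 / (118 + 67) = 118 / 185 = 0.6378
Eligible share of unknowns → 0.6378 × 34 = 21.69
Denom → 118 + 21.69 = 139.69
RR3 = 59 / 139.69 = 0.4224
Denom → 59 + 8 + 19 + 20 + 12 = 118
RR5 = 59 / 118 = 0.5000
Difference = 50.00 − 42.24 = 7.76 percentage points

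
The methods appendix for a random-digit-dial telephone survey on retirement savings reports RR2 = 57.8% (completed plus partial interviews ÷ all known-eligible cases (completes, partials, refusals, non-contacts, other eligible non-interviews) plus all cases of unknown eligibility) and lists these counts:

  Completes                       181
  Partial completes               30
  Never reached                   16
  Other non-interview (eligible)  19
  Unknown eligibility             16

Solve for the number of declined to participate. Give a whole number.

Top → 181 + 30 = 211
RR2 = 211 / D = 0.578
D = 211 / 0.578 = 365.1
Other denominator terms total 262
declined to participate = 365.1 − 262 ≈ 103

103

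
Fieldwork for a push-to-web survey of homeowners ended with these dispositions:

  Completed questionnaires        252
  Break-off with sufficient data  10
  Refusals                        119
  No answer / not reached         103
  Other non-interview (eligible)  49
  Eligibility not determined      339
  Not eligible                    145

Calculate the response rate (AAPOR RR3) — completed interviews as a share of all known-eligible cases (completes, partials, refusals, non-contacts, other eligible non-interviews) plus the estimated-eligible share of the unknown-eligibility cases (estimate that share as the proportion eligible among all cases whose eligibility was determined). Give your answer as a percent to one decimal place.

Top → 252
Eligible (known) → 252 + 10 + 119 + 103 + 49 = 533
e = 533 / (533 + 145) = 533 / 678 = 0.7861
e × U → 0.7861 × 339 = 266.49
Denominator → 533 + 266.49 = 799.49
RR3 = 252 / 799.49 = 0.3152

31.5%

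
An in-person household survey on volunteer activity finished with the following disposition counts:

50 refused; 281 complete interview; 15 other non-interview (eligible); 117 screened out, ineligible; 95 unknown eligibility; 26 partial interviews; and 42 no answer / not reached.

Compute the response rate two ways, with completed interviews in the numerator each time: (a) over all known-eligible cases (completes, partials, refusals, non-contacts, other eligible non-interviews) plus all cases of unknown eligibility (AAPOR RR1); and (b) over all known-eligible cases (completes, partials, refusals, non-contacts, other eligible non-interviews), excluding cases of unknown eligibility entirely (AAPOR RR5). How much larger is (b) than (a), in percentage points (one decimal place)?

Num → 281
Base → 281 + 26 + 50 + 42 + 15 + 95 = 509
RR1 = 281 / 509 = 0.5521
Base → 281 + 26 + 50 + 42 + 15 = 414
RR5 = 281 / 414 = 0.6787
Difference = 67.87 − 55.21 = 12.66 percentage points

12.7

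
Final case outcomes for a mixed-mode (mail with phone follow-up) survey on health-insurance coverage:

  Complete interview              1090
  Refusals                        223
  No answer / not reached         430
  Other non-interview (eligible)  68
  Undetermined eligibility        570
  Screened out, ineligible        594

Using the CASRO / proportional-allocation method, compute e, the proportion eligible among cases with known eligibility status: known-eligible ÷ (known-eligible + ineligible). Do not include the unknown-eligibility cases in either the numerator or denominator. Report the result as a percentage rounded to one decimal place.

Determined eligible → 1090 + 223 + 430 + 68 = 1811
e = 1811 / (1811 + 594) = 1811 / 2405 = 0.7530

75.3%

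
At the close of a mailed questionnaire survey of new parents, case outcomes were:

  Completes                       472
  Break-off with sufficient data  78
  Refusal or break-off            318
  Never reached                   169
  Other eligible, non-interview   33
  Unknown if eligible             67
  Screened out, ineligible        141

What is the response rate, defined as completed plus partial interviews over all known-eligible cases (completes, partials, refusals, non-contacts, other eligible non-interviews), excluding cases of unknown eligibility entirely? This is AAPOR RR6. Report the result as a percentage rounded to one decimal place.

Num: 472 + 78 = 550
Base: 472 + 78 + 318 + 169 + 33 = 1070
RR6 = 550 / 1070 = 0.5140

51.4%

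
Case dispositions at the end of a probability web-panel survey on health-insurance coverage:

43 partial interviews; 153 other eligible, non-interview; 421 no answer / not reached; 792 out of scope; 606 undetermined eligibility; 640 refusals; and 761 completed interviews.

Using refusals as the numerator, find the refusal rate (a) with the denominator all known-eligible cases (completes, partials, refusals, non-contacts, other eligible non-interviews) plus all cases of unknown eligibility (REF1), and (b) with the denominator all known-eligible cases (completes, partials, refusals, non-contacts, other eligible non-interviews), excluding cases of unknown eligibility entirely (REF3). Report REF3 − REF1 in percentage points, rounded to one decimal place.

Numerator = 640
Base = 761 + 43 + 640 + 421 + 153 + 606 = 2624
REF1 = 640 / 2624 = 0.2439
Base = 761 + 43 + 640 + 421 + 153 = 2018
REF3 = 640 / 2018 = 0.3171
Difference = 31.71 − 24.39 = 7.32 percentage points

7.3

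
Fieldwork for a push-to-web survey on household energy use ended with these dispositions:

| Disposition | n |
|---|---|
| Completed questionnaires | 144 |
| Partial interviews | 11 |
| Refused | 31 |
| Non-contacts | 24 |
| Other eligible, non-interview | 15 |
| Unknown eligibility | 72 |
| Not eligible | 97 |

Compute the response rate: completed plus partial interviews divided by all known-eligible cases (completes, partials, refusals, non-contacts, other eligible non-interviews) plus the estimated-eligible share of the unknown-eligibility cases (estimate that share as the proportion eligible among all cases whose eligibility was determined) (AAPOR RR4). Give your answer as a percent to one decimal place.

56.3%

Top → 144 + 11 = 155
Known eligible → 144 + 11 + 31 + 24 + 15 = 225
e = 225 / (225 + 97) = 225 / 322 = 0.6988
e × U → 0.6988 × 72 = 50.31
Base → 225 + 50.31 = 275.31
RR4 = 155 / 275.31 = 0.5630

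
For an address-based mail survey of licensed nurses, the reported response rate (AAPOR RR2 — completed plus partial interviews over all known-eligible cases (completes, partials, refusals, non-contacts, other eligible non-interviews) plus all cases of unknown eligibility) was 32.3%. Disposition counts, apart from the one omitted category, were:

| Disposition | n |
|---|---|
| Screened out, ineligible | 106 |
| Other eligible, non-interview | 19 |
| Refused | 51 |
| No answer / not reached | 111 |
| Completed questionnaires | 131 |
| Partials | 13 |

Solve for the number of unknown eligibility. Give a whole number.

121

Num = 131 + 13 = 144
RR2 = 144 / D = 0.323
D = 144 / 0.323 = 445.8
Rest of base = 325
unknown eligibility = 445.8 − 325 ≈ 121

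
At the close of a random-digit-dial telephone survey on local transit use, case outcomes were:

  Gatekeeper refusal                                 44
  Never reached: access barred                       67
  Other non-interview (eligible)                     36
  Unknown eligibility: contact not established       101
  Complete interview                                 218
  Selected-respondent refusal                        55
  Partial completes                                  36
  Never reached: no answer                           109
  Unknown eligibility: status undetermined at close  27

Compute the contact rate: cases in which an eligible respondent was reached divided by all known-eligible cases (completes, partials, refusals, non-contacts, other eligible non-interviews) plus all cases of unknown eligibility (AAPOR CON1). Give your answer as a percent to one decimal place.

56.1%

Declined to participate = 44 + 55 = 99
No contact after all attempts = 109 + 67 = 176
Eligibility not determined = 101 + 27 = 128
Numerator = 218 + 36 + 99 + 36 = 389
Denominator = 218 + 36 + 99 + 176 + 36 + 128 = 693
CON1 = 389 / 693 = 0.5613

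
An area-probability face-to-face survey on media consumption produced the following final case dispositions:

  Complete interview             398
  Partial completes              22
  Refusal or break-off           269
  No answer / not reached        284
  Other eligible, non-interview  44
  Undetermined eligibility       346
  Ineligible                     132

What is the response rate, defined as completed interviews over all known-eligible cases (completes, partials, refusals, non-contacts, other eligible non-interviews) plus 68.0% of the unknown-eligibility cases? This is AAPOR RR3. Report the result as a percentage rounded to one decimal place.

Top: 398
Eligible (known): 398 + 22 + 269 + 284 + 44 = 1017
Estimated eligible among unknowns: 0.6800 × 346 = 235.28
Denom: 1017 + 235.28 = 1252.28
RR3 = 398 / 1252.28 = 0.3178

31.8%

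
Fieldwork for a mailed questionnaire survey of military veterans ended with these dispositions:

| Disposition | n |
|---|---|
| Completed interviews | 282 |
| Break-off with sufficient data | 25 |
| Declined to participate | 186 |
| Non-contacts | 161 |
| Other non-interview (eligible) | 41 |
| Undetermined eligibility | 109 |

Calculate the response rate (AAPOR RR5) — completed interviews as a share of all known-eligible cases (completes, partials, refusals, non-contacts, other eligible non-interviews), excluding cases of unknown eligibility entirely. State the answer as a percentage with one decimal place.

Top = 282
Base = 282 + 25 + 186 + 161 + 41 = 695
RR5 = 282 / 695 = 0.4058

40.6%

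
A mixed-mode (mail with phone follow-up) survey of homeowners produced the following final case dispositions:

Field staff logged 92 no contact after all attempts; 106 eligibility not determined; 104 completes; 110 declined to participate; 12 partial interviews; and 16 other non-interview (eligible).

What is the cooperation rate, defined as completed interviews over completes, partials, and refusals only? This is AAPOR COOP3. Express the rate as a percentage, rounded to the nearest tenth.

46.0%

Top = 104
Base = 104 + 12 + 110 = 226
COOP3 = 104 / 226 = 0.4602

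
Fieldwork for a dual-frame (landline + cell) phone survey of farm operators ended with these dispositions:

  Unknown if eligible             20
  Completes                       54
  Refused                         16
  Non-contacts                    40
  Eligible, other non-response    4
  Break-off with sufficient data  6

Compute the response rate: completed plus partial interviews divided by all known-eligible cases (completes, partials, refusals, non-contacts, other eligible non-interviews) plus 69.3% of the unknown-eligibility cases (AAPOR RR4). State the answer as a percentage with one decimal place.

44.8%

Numerator = 54 + 6 = 60
Eligible (known) = 54 + 6 + 16 + 40 + 4 = 120
Eligible share of unknowns = 0.6930 × 20 = 13.86
Denom = 120 + 13.86 = 133.86
RR4 = 60 / 133.86 = 0.4482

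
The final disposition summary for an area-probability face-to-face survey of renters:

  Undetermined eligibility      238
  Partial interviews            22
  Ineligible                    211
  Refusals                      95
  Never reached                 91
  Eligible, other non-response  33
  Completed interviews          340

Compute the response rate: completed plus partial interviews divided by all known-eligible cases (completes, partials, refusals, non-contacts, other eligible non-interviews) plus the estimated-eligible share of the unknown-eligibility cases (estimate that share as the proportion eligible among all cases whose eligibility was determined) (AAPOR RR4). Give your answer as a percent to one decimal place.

47.9%

Num = 340 + 22 = 362
Known eligible = 340 + 22 + 95 + 91 + 33 = 581
e = 581 / (581 + 211) = 581 / 792 = 0.7336
e × U = 0.7336 × 238 = 174.60
Base = 581 + 174.60 = 755.60
RR4 = 362 / 755.60 = 0.4791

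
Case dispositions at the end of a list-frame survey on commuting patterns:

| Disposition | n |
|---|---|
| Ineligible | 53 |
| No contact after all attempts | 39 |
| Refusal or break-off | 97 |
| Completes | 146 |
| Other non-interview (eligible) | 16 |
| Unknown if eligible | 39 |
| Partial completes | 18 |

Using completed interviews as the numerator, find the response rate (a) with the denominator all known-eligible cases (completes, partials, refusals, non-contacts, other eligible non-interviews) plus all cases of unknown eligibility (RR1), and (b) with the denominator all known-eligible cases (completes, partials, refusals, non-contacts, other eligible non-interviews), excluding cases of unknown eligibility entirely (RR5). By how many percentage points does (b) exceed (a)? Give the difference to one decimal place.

Numerator = 146
Denom = 146 + 18 + 97 + 39 + 16 + 39 = 355
RR1 = 146 / 355 = 0.4113
Denom = 146 + 18 + 97 + 39 + 16 = 316
RR5 = 146 / 316 = 0.4620
Difference = 46.20 − 41.13 = 5.07 percentage points

5.1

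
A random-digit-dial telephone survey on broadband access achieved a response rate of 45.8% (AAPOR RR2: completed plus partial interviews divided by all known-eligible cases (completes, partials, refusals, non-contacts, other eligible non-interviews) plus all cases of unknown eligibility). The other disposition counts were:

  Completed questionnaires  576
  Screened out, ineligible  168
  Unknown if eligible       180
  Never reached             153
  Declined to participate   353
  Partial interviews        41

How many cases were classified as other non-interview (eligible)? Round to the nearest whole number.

Numerator = 576 + 41 = 617
RR2 = 617 / D = 0.458
D = 617 / 0.458 = 1347.2
Rest of base = 1303
other non-interview (eligible) = 1347.2 − 1303 ≈ 44

44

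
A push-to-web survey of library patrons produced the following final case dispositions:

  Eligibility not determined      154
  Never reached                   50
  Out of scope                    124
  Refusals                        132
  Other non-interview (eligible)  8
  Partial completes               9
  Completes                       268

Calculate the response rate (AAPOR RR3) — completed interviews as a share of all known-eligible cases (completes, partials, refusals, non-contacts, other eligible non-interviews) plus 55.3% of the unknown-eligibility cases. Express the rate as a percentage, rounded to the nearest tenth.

Numerator: 268
Determined eligible: 268 + 9 + 132 + 50 + 8 = 467
Estimated eligible among unknowns: 0.5530 × 154 = 85.16
Denominator: 467 + 85.16 = 552.16
RR3 = 268 / 552.16 = 0.4854

48.5%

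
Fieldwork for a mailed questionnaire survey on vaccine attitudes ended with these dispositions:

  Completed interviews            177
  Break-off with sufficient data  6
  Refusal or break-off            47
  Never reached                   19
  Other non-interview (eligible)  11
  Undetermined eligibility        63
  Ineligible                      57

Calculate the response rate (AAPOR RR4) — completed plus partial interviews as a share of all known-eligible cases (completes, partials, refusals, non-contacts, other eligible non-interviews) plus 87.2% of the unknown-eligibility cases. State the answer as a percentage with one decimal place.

58.1%

Numerator = 177 + 6 = 183
Determined eligible = 177 + 6 + 47 + 19 + 11 = 260
e × U = 0.8720 × 63 = 54.94
Denominator = 260 + 54.94 = 314.94
RR4 = 183 / 314.94 = 0.5811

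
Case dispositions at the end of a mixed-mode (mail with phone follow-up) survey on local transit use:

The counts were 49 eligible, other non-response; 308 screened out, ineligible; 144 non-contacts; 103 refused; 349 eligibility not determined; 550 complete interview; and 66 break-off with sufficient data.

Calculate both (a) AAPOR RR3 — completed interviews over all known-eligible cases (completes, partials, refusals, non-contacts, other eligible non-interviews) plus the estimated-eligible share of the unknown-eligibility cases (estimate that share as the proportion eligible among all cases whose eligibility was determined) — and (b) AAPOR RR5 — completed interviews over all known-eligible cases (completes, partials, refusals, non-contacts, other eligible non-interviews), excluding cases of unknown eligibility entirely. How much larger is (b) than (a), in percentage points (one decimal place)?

13.4

Numerator → 550
Determined eligible → 550 + 66 + 103 + 144 + 49 = 912
e = 912 / (912 + 308) = 912 / 1220 = 0.7475
Eligible share of unknowns → 0.7475 × 349 = 260.88
Denominator → 912 + 260.88 = 1172.88
RR3 = 550 / 1172.88 = 0.4689
Denominator → 550 + 66 + 103 + 144 + 49 = 912
RR5 = 550 / 912 = 0.6031
Difference = 60.31 − 46.89 = 13.42 percentage points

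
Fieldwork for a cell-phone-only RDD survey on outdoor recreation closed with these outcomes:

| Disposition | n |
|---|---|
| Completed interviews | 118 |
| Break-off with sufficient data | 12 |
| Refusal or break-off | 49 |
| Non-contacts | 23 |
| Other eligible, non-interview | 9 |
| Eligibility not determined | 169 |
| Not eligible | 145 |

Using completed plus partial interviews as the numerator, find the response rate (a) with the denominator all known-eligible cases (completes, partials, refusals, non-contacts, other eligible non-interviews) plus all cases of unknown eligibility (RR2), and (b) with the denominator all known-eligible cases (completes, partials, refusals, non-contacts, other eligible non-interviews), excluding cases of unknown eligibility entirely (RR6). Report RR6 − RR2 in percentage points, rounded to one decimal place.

27.4

Num → 118 + 12 = 130
Denom → 118 + 12 + 49 + 23 + 9 + 169 = 380
RR2 = 130 / 380 = 0.3421
Denom → 118 + 12 + 49 + 23 + 9 = 211
RR6 = 130 / 211 = 0.6161
Difference = 61.61 − 34.21 = 27.40 percentage points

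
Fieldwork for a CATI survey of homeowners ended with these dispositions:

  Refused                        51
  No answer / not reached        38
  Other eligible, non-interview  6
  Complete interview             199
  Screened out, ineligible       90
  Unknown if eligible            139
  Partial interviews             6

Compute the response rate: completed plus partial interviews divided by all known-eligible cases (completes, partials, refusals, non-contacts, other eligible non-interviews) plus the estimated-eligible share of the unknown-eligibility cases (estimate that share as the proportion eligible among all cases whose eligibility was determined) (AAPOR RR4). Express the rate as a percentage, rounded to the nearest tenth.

Numerator → 199 + 6 = 205
Eligible (known) → 199 + 6 + 51 + 38 + 6 = 300
e = 300 / (300 + 90) = 300 / 390 = 0.7692
e × U → 0.7692 × 139 = 106.92
Base → 300 + 106.92 = 406.92
RR4 = 205 / 406.92 = 0.5038

50.4%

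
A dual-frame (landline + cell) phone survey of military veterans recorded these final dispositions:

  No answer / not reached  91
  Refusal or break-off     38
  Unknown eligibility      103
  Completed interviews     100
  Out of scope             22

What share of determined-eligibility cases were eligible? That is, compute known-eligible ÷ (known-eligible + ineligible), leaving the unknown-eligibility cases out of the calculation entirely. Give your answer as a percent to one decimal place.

91.2%

Determined eligible = 100 + 38 + 91 = 229
e = 229 / (229 + 22) = 229 / 251 = 0.9124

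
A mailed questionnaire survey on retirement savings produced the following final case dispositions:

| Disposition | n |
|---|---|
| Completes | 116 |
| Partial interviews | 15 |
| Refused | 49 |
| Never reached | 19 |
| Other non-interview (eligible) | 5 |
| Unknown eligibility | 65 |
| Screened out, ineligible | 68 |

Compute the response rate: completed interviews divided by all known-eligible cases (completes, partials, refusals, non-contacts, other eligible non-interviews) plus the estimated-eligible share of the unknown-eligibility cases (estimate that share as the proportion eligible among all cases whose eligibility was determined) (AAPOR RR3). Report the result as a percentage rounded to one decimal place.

45.9%

Num → 116
Eligible (known) → 116 + 15 + 49 + 19 + 5 = 204
e = 204 / (204 + 68) = 204 / 272 = 0.7500
e × U → 0.7500 × 65 = 48.75
Denominator → 204 + 48.75 = 252.75
RR3 = 116 / 252.75 = 0.4590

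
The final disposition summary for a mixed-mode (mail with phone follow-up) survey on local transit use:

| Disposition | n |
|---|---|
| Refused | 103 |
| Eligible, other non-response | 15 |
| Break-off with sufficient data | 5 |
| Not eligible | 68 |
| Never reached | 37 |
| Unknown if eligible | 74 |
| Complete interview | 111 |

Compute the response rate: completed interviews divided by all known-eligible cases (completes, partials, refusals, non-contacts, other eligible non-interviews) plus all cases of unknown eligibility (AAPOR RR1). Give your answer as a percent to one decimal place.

32.2%

Top = 111
Denom = 111 + 5 + 103 + 37 + 15 + 74 = 345
RR1 = 111 / 345 = 0.3217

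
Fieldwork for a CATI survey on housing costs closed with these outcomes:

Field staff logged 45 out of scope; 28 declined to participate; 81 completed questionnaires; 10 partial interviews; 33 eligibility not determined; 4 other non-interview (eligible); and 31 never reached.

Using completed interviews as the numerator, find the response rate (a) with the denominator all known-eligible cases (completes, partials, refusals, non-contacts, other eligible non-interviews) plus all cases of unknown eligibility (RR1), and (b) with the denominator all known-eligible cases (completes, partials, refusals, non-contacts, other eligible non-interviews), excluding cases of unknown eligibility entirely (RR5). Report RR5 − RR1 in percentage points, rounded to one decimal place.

9.3

Numerator: 81
Base: 81 + 10 + 28 + 31 + 4 + 33 = 187
RR1 = 81 / 187 = 0.4332
Base: 81 + 10 + 28 + 31 + 4 = 154
RR5 = 81 / 154 = 0.5260
Difference = 52.60 − 43.32 = 9.28 percentage points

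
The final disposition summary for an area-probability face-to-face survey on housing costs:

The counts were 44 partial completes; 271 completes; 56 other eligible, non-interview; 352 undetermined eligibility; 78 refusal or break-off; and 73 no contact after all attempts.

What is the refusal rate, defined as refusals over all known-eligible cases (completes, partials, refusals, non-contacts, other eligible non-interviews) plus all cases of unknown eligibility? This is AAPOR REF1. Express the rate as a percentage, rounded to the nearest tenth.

8.9%

Numerator: 78
Denom: 271 + 44 + 78 + 73 + 56 + 352 = 874
REF1 = 78 / 874 = 0.0892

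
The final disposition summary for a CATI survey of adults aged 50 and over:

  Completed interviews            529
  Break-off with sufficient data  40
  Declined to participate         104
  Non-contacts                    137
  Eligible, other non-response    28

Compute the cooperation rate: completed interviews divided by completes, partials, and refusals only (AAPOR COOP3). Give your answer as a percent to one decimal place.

78.6%

Numerator = 529
Base = 529 + 40 + 104 = 673
COOP3 = 529 / 673 = 0.7860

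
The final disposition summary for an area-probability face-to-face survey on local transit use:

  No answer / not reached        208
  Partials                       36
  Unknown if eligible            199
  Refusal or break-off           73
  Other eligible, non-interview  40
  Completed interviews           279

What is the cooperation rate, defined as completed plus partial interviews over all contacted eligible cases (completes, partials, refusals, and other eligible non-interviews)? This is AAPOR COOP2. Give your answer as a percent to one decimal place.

73.6%

Numerator: 279 + 36 = 315
Denominator: 279 + 36 + 73 + 40 = 428
COOP2 = 315 / 428 = 0.7360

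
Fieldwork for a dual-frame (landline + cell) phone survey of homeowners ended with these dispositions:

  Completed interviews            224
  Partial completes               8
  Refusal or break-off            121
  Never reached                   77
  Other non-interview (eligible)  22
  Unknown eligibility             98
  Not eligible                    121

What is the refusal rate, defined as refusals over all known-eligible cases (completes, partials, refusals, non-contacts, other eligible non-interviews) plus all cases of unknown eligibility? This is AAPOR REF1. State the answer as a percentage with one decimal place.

22.0%

Num → 121
Base → 224 + 8 + 121 + 77 + 22 + 98 = 550
REF1 = 121 / 550 = 0.2200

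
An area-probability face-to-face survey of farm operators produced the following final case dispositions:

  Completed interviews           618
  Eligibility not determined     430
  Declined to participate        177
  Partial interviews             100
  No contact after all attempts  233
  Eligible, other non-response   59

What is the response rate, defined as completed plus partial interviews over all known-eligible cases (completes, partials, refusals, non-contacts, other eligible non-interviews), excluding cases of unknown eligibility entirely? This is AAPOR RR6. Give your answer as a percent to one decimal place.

60.5%

Top → 618 + 100 = 718
Base → 618 + 100 + 177 + 233 + 59 = 1187
RR6 = 718 / 1187 = 0.6049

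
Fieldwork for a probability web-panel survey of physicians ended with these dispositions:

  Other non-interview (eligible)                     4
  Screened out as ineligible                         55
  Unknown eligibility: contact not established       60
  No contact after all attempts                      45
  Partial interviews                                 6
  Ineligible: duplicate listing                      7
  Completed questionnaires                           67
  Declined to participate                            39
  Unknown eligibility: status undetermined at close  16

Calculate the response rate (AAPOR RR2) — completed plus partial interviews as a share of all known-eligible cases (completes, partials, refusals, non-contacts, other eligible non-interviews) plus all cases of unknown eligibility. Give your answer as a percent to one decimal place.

30.8%

Unknown if eligible = 60 + 16 = 76
Screened out, ineligible = 55 + 7 = 62
Top → 67 + 6 = 73
Denom → 67 + 6 + 39 + 45 + 4 + 76 = 237
RR2 = 73 / 237 = 0.3080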